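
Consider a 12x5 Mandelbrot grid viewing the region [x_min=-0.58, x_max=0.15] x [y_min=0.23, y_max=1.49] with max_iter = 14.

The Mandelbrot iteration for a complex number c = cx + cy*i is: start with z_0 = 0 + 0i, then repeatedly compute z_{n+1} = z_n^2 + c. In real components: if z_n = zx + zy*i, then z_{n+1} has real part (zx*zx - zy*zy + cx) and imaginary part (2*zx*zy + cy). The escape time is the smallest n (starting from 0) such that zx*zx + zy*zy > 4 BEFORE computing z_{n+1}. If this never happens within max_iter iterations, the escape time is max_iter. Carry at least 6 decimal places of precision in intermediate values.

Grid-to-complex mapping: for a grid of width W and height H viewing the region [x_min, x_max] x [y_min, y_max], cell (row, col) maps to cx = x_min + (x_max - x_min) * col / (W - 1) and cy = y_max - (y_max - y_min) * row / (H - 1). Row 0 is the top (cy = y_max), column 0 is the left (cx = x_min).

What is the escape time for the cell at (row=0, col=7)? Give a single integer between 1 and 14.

z_0 = 0 + 0i, c = -0.1155 + 1.4900i
Iter 1: z = -0.1155 + 1.4900i, |z|^2 = 2.2334
Iter 2: z = -2.3222 + 1.1459i, |z|^2 = 6.7059
Escaped at iteration 2

Answer: 2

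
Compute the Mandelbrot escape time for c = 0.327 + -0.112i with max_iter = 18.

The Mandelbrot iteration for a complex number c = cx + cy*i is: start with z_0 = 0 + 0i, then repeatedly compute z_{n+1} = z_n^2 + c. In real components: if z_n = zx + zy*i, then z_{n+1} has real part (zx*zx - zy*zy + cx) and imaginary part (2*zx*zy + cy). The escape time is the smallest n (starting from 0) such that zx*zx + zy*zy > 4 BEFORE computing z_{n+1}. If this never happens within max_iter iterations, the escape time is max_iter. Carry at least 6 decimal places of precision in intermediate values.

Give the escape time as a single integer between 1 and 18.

Answer: 18

Derivation:
z_0 = 0 + 0i, c = 0.3270 + -0.1120i
Iter 1: z = 0.3270 + -0.1120i, |z|^2 = 0.1195
Iter 2: z = 0.4214 + -0.1852i, |z|^2 = 0.2119
Iter 3: z = 0.4702 + -0.2681i, |z|^2 = 0.2930
Iter 4: z = 0.4762 + -0.3642i, |z|^2 = 0.3594
Iter 5: z = 0.4212 + -0.4589i, |z|^2 = 0.3880
Iter 6: z = 0.2938 + -0.4985i, |z|^2 = 0.3349
Iter 7: z = 0.1648 + -0.4050i, |z|^2 = 0.1912
Iter 8: z = 0.1901 + -0.2455i, |z|^2 = 0.0964
Iter 9: z = 0.3029 + -0.2054i, |z|^2 = 0.1339
Iter 10: z = 0.3766 + -0.2364i, |z|^2 = 0.1977
Iter 11: z = 0.4129 + -0.2900i, |z|^2 = 0.2546
Iter 12: z = 0.4134 + -0.3515i, |z|^2 = 0.2945
Iter 13: z = 0.3743 + -0.4026i, |z|^2 = 0.3022
Iter 14: z = 0.3050 + -0.4134i, |z|^2 = 0.2639
Iter 15: z = 0.2491 + -0.3642i, |z|^2 = 0.1947
Iter 16: z = 0.2564 + -0.2934i, |z|^2 = 0.1519
Iter 17: z = 0.3066 + -0.2625i, |z|^2 = 0.1629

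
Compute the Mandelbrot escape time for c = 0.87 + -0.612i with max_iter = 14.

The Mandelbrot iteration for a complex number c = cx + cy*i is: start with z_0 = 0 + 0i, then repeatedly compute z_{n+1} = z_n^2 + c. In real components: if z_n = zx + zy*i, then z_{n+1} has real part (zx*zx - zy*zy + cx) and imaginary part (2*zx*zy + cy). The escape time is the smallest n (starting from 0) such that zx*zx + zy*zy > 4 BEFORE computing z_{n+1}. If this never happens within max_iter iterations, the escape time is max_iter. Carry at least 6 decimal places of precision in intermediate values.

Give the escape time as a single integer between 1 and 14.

Answer: 2

Derivation:
z_0 = 0 + 0i, c = 0.8700 + -0.6120i
Iter 1: z = 0.8700 + -0.6120i, |z|^2 = 1.1314
Iter 2: z = 1.2524 + -1.6769i, |z|^2 = 4.3803
Escaped at iteration 2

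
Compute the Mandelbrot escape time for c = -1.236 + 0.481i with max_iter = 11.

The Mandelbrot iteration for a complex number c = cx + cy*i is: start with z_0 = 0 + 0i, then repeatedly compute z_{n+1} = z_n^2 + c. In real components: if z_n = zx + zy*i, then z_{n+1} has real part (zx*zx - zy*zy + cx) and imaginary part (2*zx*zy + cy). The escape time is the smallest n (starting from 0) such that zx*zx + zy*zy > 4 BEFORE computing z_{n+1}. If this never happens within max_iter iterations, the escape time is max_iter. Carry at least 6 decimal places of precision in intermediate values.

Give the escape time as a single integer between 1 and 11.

Answer: 5

Derivation:
z_0 = 0 + 0i, c = -1.2360 + 0.4810i
Iter 1: z = -1.2360 + 0.4810i, |z|^2 = 1.7591
Iter 2: z = 0.0603 + -0.7080i, |z|^2 = 0.5049
Iter 3: z = -1.7337 + 0.3956i, |z|^2 = 3.1621
Iter 4: z = 1.6131 + -0.8905i, |z|^2 = 3.3953
Iter 5: z = 0.5731 + -2.3922i, |z|^2 = 6.0509
Escaped at iteration 5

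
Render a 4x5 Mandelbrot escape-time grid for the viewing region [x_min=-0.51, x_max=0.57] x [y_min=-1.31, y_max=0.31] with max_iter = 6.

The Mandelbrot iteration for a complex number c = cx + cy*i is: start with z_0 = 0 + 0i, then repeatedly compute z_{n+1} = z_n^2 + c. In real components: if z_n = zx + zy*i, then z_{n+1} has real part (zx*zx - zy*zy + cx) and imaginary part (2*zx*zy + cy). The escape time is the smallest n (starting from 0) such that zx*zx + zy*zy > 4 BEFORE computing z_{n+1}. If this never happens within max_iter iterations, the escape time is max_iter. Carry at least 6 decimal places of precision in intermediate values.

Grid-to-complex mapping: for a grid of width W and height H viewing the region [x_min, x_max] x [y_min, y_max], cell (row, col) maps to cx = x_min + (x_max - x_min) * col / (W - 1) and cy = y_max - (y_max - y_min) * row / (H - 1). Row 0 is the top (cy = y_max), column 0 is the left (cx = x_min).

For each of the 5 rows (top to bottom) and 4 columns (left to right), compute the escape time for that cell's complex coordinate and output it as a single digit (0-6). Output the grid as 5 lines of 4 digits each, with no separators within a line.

(row=0, col=0): c = -0.5100 + 0.3100i → escape time 6
(row=0, col=1): c = -0.1500 + 0.3100i → escape time 6
(row=0, col=2): c = 0.2100 + 0.3100i → escape time 6
(row=0, col=3): c = 0.5700 + 0.3100i → escape time 4
(row=1, col=0): c = -0.5100 + -0.0950i → escape time 6
(row=1, col=1): c = -0.1500 + -0.0950i → escape time 6
(row=1, col=2): c = 0.2100 + -0.0950i → escape time 6
(row=1, col=3): c = 0.5700 + -0.0950i → escape time 4
(row=2, col=0): c = -0.5100 + -0.5000i → escape time 6
(row=2, col=1): c = -0.1500 + -0.5000i → escape time 6
(row=2, col=2): c = 0.2100 + -0.5000i → escape time 6
(row=2, col=3): c = 0.5700 + -0.5000i → escape time 4
(row=3, col=0): c = -0.5100 + -0.9050i → escape time 4
(row=3, col=1): c = -0.1500 + -0.9050i → escape time 6
(row=3, col=2): c = 0.2100 + -0.9050i → escape time 4
(row=3, col=3): c = 0.5700 + -0.9050i → escape time 3
(row=4, col=0): c = -0.5100 + -1.3100i → escape time 3
(row=4, col=1): c = -0.1500 + -1.3100i → escape time 2
(row=4, col=2): c = 0.2100 + -1.3100i → escape time 2
(row=4, col=3): c = 0.5700 + -1.3100i → escape time 2

Answer: 6664
6664
6664
4643
3222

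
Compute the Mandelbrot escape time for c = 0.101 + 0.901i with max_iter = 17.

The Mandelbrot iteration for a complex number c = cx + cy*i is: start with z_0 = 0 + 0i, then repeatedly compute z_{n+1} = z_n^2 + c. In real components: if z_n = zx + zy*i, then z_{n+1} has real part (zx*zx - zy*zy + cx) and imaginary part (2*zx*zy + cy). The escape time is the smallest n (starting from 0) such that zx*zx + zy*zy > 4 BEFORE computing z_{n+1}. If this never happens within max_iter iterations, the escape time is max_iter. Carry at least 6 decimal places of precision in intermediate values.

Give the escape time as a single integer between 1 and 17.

z_0 = 0 + 0i, c = 0.1010 + 0.9010i
Iter 1: z = 0.1010 + 0.9010i, |z|^2 = 0.8220
Iter 2: z = -0.7006 + 1.0830i, |z|^2 = 1.6637
Iter 3: z = -0.5811 + -0.6165i, |z|^2 = 0.7177
Iter 4: z = 0.0585 + 1.6174i, |z|^2 = 2.6195
Iter 5: z = -2.5117 + 1.0904i, |z|^2 = 7.4975
Escaped at iteration 5

Answer: 5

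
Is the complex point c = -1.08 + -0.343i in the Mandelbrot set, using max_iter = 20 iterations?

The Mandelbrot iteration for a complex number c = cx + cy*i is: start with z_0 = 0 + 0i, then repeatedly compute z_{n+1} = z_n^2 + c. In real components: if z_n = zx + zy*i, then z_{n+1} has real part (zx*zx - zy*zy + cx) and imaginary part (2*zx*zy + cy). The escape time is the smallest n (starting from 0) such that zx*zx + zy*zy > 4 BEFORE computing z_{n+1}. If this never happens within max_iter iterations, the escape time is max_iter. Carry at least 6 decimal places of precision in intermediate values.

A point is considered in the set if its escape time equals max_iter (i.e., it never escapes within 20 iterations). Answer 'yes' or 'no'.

Answer: no

Derivation:
z_0 = 0 + 0i, c = -1.0800 + -0.3430i
Iter 1: z = -1.0800 + -0.3430i, |z|^2 = 1.2840
Iter 2: z = -0.0312 + 0.3979i, |z|^2 = 0.1593
Iter 3: z = -1.2373 + -0.3679i, |z|^2 = 1.6663
Iter 4: z = 0.3157 + 0.5673i, |z|^2 = 0.4215
Iter 5: z = -1.3022 + 0.0152i, |z|^2 = 1.6961
Iter 6: z = 0.6156 + -0.3825i, |z|^2 = 0.5253
Iter 7: z = -0.8474 + -0.8140i, |z|^2 = 1.3806
Iter 8: z = -1.0245 + 1.0365i, |z|^2 = 2.1240
Iter 9: z = -1.1047 + -2.4668i, |z|^2 = 7.3056
Escaped at iteration 9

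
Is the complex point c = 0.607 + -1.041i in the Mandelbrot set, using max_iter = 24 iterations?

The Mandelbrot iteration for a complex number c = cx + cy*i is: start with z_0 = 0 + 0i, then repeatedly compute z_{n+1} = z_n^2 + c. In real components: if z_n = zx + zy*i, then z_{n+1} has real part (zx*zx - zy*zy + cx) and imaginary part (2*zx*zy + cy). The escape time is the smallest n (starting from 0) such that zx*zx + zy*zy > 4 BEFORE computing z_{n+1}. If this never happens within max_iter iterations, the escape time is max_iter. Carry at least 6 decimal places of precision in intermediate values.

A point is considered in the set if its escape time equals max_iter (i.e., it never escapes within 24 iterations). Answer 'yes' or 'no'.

Answer: no

Derivation:
z_0 = 0 + 0i, c = 0.6070 + -1.0410i
Iter 1: z = 0.6070 + -1.0410i, |z|^2 = 1.4521
Iter 2: z = -0.1082 + -2.3048i, |z|^2 = 5.3237
Escaped at iteration 2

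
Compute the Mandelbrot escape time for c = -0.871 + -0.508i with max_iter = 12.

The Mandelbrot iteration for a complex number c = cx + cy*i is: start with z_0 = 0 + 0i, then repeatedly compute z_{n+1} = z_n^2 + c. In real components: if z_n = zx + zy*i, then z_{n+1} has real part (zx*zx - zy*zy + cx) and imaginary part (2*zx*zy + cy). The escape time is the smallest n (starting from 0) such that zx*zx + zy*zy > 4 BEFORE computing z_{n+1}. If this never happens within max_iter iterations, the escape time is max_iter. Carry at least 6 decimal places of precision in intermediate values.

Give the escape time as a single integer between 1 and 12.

Answer: 5

Derivation:
z_0 = 0 + 0i, c = -0.8710 + -0.5080i
Iter 1: z = -0.8710 + -0.5080i, |z|^2 = 1.0167
Iter 2: z = -0.3704 + 0.3769i, |z|^2 = 0.2793
Iter 3: z = -0.8759 + -0.7873i, |z|^2 = 1.3869
Iter 4: z = -0.7236 + 0.8711i, |z|^2 = 1.2824
Iter 5: z = -1.1061 + -1.7686i, |z|^2 = 4.3515
Escaped at iteration 5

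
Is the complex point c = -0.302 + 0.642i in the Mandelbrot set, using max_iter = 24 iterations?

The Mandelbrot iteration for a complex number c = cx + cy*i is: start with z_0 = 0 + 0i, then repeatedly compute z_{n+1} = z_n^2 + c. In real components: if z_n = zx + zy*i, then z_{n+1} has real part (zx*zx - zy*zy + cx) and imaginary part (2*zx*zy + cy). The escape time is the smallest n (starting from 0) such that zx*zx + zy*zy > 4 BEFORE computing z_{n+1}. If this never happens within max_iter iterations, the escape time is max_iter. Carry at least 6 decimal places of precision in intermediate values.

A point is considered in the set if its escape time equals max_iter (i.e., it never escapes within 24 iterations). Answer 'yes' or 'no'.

Answer: yes

Derivation:
z_0 = 0 + 0i, c = -0.3020 + 0.6420i
Iter 1: z = -0.3020 + 0.6420i, |z|^2 = 0.5034
Iter 2: z = -0.6230 + 0.2542i, |z|^2 = 0.4527
Iter 3: z = 0.0214 + 0.3252i, |z|^2 = 0.1062
Iter 4: z = -0.4073 + 0.6560i, |z|^2 = 0.5962
Iter 5: z = -0.5664 + 0.1076i, |z|^2 = 0.3323
Iter 6: z = 0.0072 + 0.5201i, |z|^2 = 0.2705
Iter 7: z = -0.5724 + 0.6495i, |z|^2 = 0.7495
Iter 8: z = -0.3961 + -0.1016i, |z|^2 = 0.1672
Iter 9: z = -0.1554 + 0.7225i, |z|^2 = 0.5461
Iter 10: z = -0.7998 + 0.4175i, |z|^2 = 0.8139
Iter 11: z = 0.1634 + -0.0258i, |z|^2 = 0.0274
Iter 12: z = -0.2760 + 0.6336i, |z|^2 = 0.4776
Iter 13: z = -0.6273 + 0.2923i, |z|^2 = 0.4789
Iter 14: z = 0.0060 + 0.2753i, |z|^2 = 0.0758
Iter 15: z = -0.3777 + 0.6453i, |z|^2 = 0.5591
Iter 16: z = -0.5757 + 0.1545i, |z|^2 = 0.3553
Iter 17: z = 0.0056 + 0.4641i, |z|^2 = 0.2155
Iter 18: z = -0.5174 + 0.6472i, |z|^2 = 0.6866
Iter 19: z = -0.4532 + -0.0277i, |z|^2 = 0.2062
Iter 20: z = -0.0974 + 0.6671i, |z|^2 = 0.4545
Iter 21: z = -0.7376 + 0.5121i, |z|^2 = 0.8062
Iter 22: z = -0.0202 + -0.1134i, |z|^2 = 0.0133
Iter 23: z = -0.3145 + 0.6466i, |z|^2 = 0.5169
Did not escape in 24 iterations → in set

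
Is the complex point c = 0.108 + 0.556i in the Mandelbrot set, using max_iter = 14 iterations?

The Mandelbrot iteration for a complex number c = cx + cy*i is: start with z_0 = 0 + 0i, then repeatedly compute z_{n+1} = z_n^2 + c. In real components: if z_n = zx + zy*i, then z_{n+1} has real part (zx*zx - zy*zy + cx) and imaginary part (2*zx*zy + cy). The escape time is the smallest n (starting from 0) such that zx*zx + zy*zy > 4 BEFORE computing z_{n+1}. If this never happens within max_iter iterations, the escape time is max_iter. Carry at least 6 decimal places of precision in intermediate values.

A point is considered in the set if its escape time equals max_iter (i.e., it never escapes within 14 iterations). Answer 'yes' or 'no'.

Answer: yes

Derivation:
z_0 = 0 + 0i, c = 0.1080 + 0.5560i
Iter 1: z = 0.1080 + 0.5560i, |z|^2 = 0.3208
Iter 2: z = -0.1895 + 0.6761i, |z|^2 = 0.4930
Iter 3: z = -0.3132 + 0.2998i, |z|^2 = 0.1880
Iter 4: z = 0.1162 + 0.3682i, |z|^2 = 0.1491
Iter 5: z = -0.0141 + 0.6416i, |z|^2 = 0.4118
Iter 6: z = -0.3034 + 0.5380i, |z|^2 = 0.3815
Iter 7: z = -0.0893 + 0.2295i, |z|^2 = 0.0607
Iter 8: z = 0.0633 + 0.5150i, |z|^2 = 0.2692
Iter 9: z = -0.1532 + 0.6212i, |z|^2 = 0.4094
Iter 10: z = -0.2544 + 0.3656i, |z|^2 = 0.1984
Iter 11: z = 0.0390 + 0.3700i, |z|^2 = 0.1384
Iter 12: z = -0.0273 + 0.5849i, |z|^2 = 0.3428
Iter 13: z = -0.2333 + 0.5240i, |z|^2 = 0.3290
Did not escape in 14 iterations → in set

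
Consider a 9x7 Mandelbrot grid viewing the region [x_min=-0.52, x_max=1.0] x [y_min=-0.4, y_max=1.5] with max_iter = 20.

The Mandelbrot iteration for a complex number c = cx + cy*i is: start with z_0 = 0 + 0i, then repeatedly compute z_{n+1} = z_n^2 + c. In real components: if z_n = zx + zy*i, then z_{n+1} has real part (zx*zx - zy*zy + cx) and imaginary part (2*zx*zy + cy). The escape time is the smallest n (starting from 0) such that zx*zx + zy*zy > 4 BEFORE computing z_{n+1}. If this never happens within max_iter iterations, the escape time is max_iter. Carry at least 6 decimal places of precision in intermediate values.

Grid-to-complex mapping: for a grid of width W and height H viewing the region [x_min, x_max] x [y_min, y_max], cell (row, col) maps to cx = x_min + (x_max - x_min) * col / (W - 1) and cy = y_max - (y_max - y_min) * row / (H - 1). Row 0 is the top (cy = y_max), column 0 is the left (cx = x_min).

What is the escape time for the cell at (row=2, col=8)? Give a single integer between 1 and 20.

Answer: 2

Derivation:
z_0 = 0 + 0i, c = 1.0000 + 0.8667i
Iter 1: z = 1.0000 + 0.8667i, |z|^2 = 1.7511
Iter 2: z = 1.2489 + 2.6000i, |z|^2 = 8.3197
Escaped at iteration 2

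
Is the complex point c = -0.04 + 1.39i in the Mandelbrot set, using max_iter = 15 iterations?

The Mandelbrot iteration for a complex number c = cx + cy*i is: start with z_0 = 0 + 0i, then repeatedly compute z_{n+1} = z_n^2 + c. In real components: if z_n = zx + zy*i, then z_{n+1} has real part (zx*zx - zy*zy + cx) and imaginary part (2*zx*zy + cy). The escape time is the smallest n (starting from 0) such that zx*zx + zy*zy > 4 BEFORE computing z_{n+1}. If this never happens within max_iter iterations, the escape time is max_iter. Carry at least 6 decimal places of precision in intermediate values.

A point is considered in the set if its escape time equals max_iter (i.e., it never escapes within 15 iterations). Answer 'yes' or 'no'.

Answer: no

Derivation:
z_0 = 0 + 0i, c = -0.0400 + 1.3900i
Iter 1: z = -0.0400 + 1.3900i, |z|^2 = 1.9337
Iter 2: z = -1.9705 + 1.2788i, |z|^2 = 5.5182
Escaped at iteration 2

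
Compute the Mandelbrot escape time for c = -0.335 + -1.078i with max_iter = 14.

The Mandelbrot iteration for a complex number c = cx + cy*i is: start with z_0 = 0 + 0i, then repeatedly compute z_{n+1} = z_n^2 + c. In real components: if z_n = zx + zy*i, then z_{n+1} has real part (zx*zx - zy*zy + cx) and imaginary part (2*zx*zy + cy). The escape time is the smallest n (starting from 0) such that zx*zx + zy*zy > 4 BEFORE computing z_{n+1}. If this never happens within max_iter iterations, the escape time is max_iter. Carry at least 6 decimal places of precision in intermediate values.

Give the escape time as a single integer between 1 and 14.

Answer: 4

Derivation:
z_0 = 0 + 0i, c = -0.3350 + -1.0780i
Iter 1: z = -0.3350 + -1.0780i, |z|^2 = 1.2743
Iter 2: z = -1.3849 + -0.3557i, |z|^2 = 2.0444
Iter 3: z = 1.4563 + -0.0927i, |z|^2 = 2.1294
Iter 4: z = 1.7772 + -1.3480i, |z|^2 = 4.9754
Escaped at iteration 4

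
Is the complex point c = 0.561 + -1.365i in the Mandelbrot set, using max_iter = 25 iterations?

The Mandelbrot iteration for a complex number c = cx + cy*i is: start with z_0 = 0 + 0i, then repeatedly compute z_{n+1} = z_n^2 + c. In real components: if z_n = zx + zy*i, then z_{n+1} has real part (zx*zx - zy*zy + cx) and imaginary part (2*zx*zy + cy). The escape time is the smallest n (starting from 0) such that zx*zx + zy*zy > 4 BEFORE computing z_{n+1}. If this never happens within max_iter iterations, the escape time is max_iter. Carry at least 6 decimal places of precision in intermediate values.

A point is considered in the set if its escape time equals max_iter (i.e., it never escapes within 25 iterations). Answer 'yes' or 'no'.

Answer: no

Derivation:
z_0 = 0 + 0i, c = 0.5610 + -1.3650i
Iter 1: z = 0.5610 + -1.3650i, |z|^2 = 2.1779
Iter 2: z = -0.9875 + -2.8965i, |z|^2 = 9.3651
Escaped at iteration 2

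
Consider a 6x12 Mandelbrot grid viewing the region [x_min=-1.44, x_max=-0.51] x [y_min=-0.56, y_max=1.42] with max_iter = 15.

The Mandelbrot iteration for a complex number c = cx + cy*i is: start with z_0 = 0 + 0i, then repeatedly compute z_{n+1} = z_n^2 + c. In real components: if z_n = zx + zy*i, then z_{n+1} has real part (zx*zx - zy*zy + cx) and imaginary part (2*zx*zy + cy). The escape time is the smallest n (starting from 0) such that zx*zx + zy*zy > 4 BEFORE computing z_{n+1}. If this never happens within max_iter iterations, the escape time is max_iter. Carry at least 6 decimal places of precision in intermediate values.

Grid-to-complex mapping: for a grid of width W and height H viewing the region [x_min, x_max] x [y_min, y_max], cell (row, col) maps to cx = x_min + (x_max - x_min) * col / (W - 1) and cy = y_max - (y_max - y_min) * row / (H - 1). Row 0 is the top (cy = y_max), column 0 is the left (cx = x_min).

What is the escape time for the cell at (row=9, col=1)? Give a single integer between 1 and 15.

Answer: 11

Derivation:
z_0 = 0 + 0i, c = -1.2540 + -0.2000i
Iter 1: z = -1.2540 + -0.2000i, |z|^2 = 1.6125
Iter 2: z = 0.2785 + 0.3016i, |z|^2 = 0.1685
Iter 3: z = -1.2674 + -0.0320i, |z|^2 = 1.6073
Iter 4: z = 0.3513 + -0.1189i, |z|^2 = 0.1375
Iter 5: z = -1.1448 + -0.2835i, |z|^2 = 1.3908
Iter 6: z = -0.0239 + 0.4491i, |z|^2 = 0.2023
Iter 7: z = -1.4551 + -0.2215i, |z|^2 = 2.1665
Iter 8: z = 0.8144 + 0.4446i, |z|^2 = 0.8609
Iter 9: z = -0.7885 + 0.5241i, |z|^2 = 0.8964
Iter 10: z = -0.9070 + -1.0265i, |z|^2 = 1.8765
Iter 11: z = -1.4850 + 1.6622i, |z|^2 = 4.9683
Escaped at iteration 11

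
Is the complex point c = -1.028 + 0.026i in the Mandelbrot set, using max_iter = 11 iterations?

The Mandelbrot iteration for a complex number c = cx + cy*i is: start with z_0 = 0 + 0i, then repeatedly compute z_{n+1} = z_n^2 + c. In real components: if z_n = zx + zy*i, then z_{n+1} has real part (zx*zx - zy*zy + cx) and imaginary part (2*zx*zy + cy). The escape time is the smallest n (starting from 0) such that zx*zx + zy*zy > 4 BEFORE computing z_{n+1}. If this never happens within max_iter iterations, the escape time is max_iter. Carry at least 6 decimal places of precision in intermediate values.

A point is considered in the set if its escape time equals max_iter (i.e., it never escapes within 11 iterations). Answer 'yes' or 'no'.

z_0 = 0 + 0i, c = -1.0280 + 0.0260i
Iter 1: z = -1.0280 + 0.0260i, |z|^2 = 1.0575
Iter 2: z = 0.0281 + -0.0275i, |z|^2 = 0.0015
Iter 3: z = -1.0280 + 0.0245i, |z|^2 = 1.0573
Iter 4: z = 0.0281 + -0.0243i, |z|^2 = 0.0014
Iter 5: z = -1.0278 + 0.0246i, |z|^2 = 1.0570
Iter 6: z = 0.0278 + -0.0246i, |z|^2 = 0.0014
Iter 7: z = -1.0278 + 0.0246i, |z|^2 = 1.0571
Iter 8: z = 0.0278 + -0.0246i, |z|^2 = 0.0014
Iter 9: z = -1.0278 + 0.0246i, |z|^2 = 1.0570
Iter 10: z = 0.0278 + -0.0246i, |z|^2 = 0.0014
Did not escape in 11 iterations → in set

Answer: yes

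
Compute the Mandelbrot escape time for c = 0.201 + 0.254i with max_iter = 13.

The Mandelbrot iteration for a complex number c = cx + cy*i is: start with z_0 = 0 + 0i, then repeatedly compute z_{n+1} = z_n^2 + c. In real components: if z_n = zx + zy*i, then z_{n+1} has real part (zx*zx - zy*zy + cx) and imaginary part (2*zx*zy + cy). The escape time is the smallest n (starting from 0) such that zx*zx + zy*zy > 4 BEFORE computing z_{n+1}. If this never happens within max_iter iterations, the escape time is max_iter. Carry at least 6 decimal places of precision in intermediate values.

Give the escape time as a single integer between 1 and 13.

z_0 = 0 + 0i, c = 0.2010 + 0.2540i
Iter 1: z = 0.2010 + 0.2540i, |z|^2 = 0.1049
Iter 2: z = 0.1769 + 0.3561i, |z|^2 = 0.1581
Iter 3: z = 0.1055 + 0.3800i, |z|^2 = 0.1555
Iter 4: z = 0.0677 + 0.3342i, |z|^2 = 0.1162
Iter 5: z = 0.0939 + 0.2993i, |z|^2 = 0.0984
Iter 6: z = 0.1203 + 0.3102i, |z|^2 = 0.1107
Iter 7: z = 0.1192 + 0.3286i, |z|^2 = 0.1222
Iter 8: z = 0.1072 + 0.3324i, |z|^2 = 0.1220
Iter 9: z = 0.1020 + 0.3253i, |z|^2 = 0.1162
Iter 10: z = 0.1056 + 0.3204i, |z|^2 = 0.1138
Iter 11: z = 0.1095 + 0.3217i, |z|^2 = 0.1155
Iter 12: z = 0.1095 + 0.3245i, |z|^2 = 0.1173

Answer: 13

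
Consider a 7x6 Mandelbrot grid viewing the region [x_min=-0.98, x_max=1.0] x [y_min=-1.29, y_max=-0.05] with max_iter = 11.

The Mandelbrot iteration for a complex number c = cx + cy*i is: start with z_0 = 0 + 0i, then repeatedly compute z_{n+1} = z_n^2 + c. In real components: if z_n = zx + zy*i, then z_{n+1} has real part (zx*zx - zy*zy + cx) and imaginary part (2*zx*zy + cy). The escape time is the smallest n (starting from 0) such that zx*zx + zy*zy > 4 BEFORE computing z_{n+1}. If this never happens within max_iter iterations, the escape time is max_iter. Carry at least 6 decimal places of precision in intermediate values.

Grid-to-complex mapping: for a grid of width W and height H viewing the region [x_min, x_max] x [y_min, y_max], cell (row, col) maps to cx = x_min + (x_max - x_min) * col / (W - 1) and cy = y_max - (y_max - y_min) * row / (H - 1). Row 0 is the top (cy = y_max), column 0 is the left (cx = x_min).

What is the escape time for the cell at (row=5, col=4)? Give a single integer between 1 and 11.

Answer: 2

Derivation:
z_0 = 0 + 0i, c = 0.3400 + -1.2900i
Iter 1: z = 0.3400 + -1.2900i, |z|^2 = 1.7797
Iter 2: z = -1.2085 + -2.1672i, |z|^2 = 6.1572
Escaped at iteration 2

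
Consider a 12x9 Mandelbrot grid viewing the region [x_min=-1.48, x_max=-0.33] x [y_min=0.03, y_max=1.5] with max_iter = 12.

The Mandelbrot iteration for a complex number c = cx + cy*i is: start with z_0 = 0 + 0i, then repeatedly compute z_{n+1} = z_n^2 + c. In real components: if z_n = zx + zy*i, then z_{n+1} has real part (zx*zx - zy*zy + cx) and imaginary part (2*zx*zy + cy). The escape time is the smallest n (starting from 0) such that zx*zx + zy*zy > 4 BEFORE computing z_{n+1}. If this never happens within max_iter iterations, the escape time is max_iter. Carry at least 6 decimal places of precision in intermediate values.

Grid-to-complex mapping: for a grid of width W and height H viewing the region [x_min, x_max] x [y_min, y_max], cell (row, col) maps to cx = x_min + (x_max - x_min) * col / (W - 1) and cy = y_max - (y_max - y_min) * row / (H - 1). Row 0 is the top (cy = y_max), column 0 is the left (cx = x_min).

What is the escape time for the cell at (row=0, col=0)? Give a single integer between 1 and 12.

Answer: 1

Derivation:
z_0 = 0 + 0i, c = -1.4800 + 1.5000i
Iter 1: z = -1.4800 + 1.5000i, |z|^2 = 4.4404
Escaped at iteration 1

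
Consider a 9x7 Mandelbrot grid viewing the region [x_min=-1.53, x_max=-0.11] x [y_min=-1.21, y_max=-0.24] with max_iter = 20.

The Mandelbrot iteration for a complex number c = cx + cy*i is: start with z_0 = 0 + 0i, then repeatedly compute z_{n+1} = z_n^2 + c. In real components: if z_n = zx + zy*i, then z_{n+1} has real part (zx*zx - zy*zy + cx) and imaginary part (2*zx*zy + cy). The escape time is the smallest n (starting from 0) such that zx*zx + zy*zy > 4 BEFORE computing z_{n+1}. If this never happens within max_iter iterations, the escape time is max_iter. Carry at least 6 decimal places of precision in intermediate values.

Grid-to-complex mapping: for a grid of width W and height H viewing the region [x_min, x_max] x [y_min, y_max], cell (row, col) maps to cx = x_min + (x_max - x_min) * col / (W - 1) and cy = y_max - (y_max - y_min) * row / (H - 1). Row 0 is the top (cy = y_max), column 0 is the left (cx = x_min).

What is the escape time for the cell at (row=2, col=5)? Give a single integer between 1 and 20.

z_0 = 0 + 0i, c = -0.6425 + -0.5633i
Iter 1: z = -0.6425 + -0.5633i, |z|^2 = 0.7302
Iter 2: z = -0.5470 + 0.1606i, |z|^2 = 0.3250
Iter 3: z = -0.3690 + -0.7390i, |z|^2 = 0.6823
Iter 4: z = -1.0524 + -0.0179i, |z|^2 = 1.1079
Iter 5: z = 0.4648 + -0.5256i, |z|^2 = 0.4923
Iter 6: z = -0.7028 + -1.0519i, |z|^2 = 1.6004
Iter 7: z = -1.2552 + 0.9151i, |z|^2 = 2.4129
Iter 8: z = 0.0955 + -2.8606i, |z|^2 = 8.1920
Escaped at iteration 8

Answer: 8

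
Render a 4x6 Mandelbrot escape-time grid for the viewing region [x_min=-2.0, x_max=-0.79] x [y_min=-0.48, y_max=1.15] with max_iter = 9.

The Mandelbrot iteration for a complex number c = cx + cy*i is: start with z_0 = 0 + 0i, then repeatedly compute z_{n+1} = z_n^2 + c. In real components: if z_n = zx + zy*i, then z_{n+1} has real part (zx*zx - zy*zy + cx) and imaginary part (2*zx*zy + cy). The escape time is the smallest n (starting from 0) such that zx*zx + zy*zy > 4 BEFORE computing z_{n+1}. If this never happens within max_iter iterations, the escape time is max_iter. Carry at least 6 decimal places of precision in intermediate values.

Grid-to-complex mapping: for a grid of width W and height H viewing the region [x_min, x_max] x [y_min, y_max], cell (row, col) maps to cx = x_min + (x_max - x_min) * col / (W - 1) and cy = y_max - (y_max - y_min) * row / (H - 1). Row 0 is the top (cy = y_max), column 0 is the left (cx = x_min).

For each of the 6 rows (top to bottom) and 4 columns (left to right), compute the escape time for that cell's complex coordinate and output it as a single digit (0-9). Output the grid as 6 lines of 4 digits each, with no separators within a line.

Answer: 1233
1334
1356
1599
1599
1356

Derivation:
(row=0, col=0): c = -2.0000 + 1.1500i → escape time 1
(row=0, col=1): c = -1.5967 + 1.1500i → escape time 2
(row=0, col=2): c = -1.1933 + 1.1500i → escape time 3
(row=0, col=3): c = -0.7900 + 1.1500i → escape time 3
(row=1, col=0): c = -2.0000 + 0.8240i → escape time 1
(row=1, col=1): c = -1.5967 + 0.8240i → escape time 3
(row=1, col=2): c = -1.1933 + 0.8240i → escape time 3
(row=1, col=3): c = -0.7900 + 0.8240i → escape time 4
(row=2, col=0): c = -2.0000 + 0.4980i → escape time 1
(row=2, col=1): c = -1.5967 + 0.4980i → escape time 3
(row=2, col=2): c = -1.1933 + 0.4980i → escape time 5
(row=2, col=3): c = -0.7900 + 0.4980i → escape time 6
(row=3, col=0): c = -2.0000 + 0.1720i → escape time 1
(row=3, col=1): c = -1.5967 + 0.1720i → escape time 5
(row=3, col=2): c = -1.1933 + 0.1720i → escape time 9
(row=3, col=3): c = -0.7900 + 0.1720i → escape time 9
(row=4, col=0): c = -2.0000 + -0.1540i → escape time 1
(row=4, col=1): c = -1.5967 + -0.1540i → escape time 5
(row=4, col=2): c = -1.1933 + -0.1540i → escape time 9
(row=4, col=3): c = -0.7900 + -0.1540i → escape time 9
(row=5, col=0): c = -2.0000 + -0.4800i → escape time 1
(row=5, col=1): c = -1.5967 + -0.4800i → escape time 3
(row=5, col=2): c = -1.1933 + -0.4800i → escape time 5
(row=5, col=3): c = -0.7900 + -0.4800i → escape time 6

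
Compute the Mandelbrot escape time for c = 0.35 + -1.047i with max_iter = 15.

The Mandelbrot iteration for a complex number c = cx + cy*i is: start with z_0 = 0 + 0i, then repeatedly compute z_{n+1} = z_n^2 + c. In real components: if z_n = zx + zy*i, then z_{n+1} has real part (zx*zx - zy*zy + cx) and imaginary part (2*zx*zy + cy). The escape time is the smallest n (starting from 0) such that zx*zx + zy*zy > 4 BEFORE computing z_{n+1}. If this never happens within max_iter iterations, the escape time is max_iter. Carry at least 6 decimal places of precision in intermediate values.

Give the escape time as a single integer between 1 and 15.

z_0 = 0 + 0i, c = 0.3500 + -1.0470i
Iter 1: z = 0.3500 + -1.0470i, |z|^2 = 1.2187
Iter 2: z = -0.6237 + -1.7799i, |z|^2 = 3.5571
Iter 3: z = -2.4290 + 1.1733i, |z|^2 = 7.2768
Escaped at iteration 3

Answer: 3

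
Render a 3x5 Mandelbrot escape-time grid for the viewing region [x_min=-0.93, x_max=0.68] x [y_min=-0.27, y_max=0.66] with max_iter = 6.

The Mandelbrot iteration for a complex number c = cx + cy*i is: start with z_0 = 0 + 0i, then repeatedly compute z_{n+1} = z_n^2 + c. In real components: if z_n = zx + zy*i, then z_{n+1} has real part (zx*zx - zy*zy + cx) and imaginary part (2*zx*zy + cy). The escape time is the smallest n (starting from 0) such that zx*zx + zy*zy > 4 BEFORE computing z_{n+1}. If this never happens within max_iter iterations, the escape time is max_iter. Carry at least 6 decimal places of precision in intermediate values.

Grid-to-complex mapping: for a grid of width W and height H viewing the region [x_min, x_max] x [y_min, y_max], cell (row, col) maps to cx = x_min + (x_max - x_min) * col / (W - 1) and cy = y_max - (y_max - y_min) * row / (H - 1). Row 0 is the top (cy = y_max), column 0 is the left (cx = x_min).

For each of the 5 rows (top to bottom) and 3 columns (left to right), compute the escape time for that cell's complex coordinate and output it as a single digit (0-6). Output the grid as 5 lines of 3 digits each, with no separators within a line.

Answer: 463
663
663
664
663

Derivation:
(row=0, col=0): c = -0.9300 + 0.6600i → escape time 4
(row=0, col=1): c = -0.1250 + 0.6600i → escape time 6
(row=0, col=2): c = 0.6800 + 0.6600i → escape time 3
(row=1, col=0): c = -0.9300 + 0.4275i → escape time 6
(row=1, col=1): c = -0.1250 + 0.4275i → escape time 6
(row=1, col=2): c = 0.6800 + 0.4275i → escape time 3
(row=2, col=0): c = -0.9300 + 0.1950i → escape time 6
(row=2, col=1): c = -0.1250 + 0.1950i → escape time 6
(row=2, col=2): c = 0.6800 + 0.1950i → escape time 3
(row=3, col=0): c = -0.9300 + -0.0375i → escape time 6
(row=3, col=1): c = -0.1250 + -0.0375i → escape time 6
(row=3, col=2): c = 0.6800 + -0.0375i → escape time 4
(row=4, col=0): c = -0.9300 + -0.2700i → escape time 6
(row=4, col=1): c = -0.1250 + -0.2700i → escape time 6
(row=4, col=2): c = 0.6800 + -0.2700i → escape time 3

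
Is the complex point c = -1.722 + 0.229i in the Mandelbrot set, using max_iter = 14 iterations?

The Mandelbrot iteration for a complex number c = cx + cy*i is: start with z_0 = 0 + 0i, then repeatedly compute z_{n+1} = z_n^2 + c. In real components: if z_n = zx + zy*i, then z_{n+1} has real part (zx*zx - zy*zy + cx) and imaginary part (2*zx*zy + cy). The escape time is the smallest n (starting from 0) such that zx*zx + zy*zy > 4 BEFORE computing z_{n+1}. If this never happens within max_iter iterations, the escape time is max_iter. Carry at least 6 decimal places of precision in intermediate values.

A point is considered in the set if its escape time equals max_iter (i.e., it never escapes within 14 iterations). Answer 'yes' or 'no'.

z_0 = 0 + 0i, c = -1.7220 + 0.2290i
Iter 1: z = -1.7220 + 0.2290i, |z|^2 = 3.0177
Iter 2: z = 1.1908 + -0.5597i, |z|^2 = 1.7313
Iter 3: z = -0.6171 + -1.1040i, |z|^2 = 1.5996
Iter 4: z = -2.5599 + 1.5916i, |z|^2 = 9.0863
Escaped at iteration 4

Answer: no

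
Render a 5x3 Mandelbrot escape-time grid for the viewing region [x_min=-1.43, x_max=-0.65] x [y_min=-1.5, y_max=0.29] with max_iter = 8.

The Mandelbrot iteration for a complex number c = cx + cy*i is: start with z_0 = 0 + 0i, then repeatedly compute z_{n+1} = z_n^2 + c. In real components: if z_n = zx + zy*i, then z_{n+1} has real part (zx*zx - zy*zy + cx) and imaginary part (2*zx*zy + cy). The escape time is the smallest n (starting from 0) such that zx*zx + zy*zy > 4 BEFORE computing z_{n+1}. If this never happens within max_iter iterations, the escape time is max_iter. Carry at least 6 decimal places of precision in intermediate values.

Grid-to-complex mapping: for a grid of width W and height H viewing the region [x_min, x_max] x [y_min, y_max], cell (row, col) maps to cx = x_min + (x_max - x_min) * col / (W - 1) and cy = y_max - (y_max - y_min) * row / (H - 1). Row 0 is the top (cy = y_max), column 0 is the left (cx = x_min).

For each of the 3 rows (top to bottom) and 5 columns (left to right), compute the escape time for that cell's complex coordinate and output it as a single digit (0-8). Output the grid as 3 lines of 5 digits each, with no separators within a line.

(row=0, col=0): c = -1.4300 + 0.2900i → escape time 5
(row=0, col=1): c = -1.2350 + 0.2900i → escape time 8
(row=0, col=2): c = -1.0400 + 0.2900i → escape time 8
(row=0, col=3): c = -0.8450 + 0.2900i → escape time 8
(row=0, col=4): c = -0.6500 + 0.2900i → escape time 8
(row=1, col=0): c = -1.4300 + -0.6050i → escape time 3
(row=1, col=1): c = -1.2350 + -0.6050i → escape time 3
(row=1, col=2): c = -1.0400 + -0.6050i → escape time 4
(row=1, col=3): c = -0.8450 + -0.6050i → escape time 5
(row=1, col=4): c = -0.6500 + -0.6050i → escape time 7
(row=2, col=0): c = -1.4300 + -1.5000i → escape time 1
(row=2, col=1): c = -1.2350 + -1.5000i → escape time 2
(row=2, col=2): c = -1.0400 + -1.5000i → escape time 2
(row=2, col=3): c = -0.8450 + -1.5000i → escape time 2
(row=2, col=4): c = -0.6500 + -1.5000i → escape time 2

Answer: 58888
33457
12222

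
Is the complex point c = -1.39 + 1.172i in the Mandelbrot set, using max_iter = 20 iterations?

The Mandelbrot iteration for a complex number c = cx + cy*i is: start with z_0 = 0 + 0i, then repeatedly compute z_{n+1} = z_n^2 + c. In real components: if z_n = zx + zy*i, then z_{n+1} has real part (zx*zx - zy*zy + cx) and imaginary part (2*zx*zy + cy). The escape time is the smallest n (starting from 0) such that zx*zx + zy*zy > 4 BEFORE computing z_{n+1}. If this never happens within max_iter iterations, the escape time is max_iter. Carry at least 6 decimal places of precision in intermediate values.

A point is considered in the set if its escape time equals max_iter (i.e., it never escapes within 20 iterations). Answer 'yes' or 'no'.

z_0 = 0 + 0i, c = -1.3900 + 1.1720i
Iter 1: z = -1.3900 + 1.1720i, |z|^2 = 3.3057
Iter 2: z = -0.8315 + -2.0862i, |z|^2 = 5.0434
Escaped at iteration 2

Answer: no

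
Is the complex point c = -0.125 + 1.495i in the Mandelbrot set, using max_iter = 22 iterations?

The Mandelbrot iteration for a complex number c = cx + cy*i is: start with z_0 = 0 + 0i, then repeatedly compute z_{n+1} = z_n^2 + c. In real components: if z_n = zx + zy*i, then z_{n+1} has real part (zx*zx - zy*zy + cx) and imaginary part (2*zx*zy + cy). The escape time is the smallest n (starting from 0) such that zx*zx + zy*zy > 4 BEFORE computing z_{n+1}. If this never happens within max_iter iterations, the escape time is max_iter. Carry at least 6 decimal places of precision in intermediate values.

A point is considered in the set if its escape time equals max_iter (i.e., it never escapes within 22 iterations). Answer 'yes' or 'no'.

z_0 = 0 + 0i, c = -0.1250 + 1.4950i
Iter 1: z = -0.1250 + 1.4950i, |z|^2 = 2.2507
Iter 2: z = -2.3444 + 1.1213i, |z|^2 = 6.7534
Escaped at iteration 2

Answer: no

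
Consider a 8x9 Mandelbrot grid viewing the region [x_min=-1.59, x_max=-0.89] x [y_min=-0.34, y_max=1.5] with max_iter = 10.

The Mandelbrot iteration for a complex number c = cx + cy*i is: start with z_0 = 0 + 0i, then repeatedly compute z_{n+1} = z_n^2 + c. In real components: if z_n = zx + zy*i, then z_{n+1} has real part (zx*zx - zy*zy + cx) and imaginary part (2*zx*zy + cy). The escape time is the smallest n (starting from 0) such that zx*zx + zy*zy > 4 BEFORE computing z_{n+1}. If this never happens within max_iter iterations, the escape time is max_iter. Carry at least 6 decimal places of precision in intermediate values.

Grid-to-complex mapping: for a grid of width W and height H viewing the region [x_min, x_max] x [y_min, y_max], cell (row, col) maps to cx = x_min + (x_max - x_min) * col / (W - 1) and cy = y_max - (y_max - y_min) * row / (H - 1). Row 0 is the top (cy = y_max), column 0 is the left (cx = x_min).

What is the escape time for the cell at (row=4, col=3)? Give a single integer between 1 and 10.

Answer: 3

Derivation:
z_0 = 0 + 0i, c = -1.2900 + 0.5800i
Iter 1: z = -1.2900 + 0.5800i, |z|^2 = 2.0005
Iter 2: z = 0.0377 + -0.9164i, |z|^2 = 0.8412
Iter 3: z = -2.1284 + 0.5109i, |z|^2 = 4.7910
Escaped at iteration 3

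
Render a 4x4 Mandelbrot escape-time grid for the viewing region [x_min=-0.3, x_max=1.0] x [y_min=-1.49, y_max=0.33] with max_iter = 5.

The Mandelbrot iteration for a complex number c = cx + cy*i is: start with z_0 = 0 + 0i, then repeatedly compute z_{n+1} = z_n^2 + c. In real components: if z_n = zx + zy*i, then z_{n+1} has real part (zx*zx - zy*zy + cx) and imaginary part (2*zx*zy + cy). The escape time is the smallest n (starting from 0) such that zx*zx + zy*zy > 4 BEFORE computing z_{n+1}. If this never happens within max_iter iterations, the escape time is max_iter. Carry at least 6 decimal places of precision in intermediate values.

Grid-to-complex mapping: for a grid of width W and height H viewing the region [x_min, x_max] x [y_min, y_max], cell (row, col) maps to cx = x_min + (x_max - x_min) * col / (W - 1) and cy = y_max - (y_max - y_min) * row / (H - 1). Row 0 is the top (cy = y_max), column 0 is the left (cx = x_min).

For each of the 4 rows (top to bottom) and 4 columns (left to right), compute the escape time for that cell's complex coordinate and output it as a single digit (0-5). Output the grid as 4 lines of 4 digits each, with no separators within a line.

(row=0, col=0): c = -0.3000 + 0.3300i → escape time 5
(row=0, col=1): c = 0.1333 + 0.3300i → escape time 5
(row=0, col=2): c = 0.5667 + 0.3300i → escape time 4
(row=0, col=3): c = 1.0000 + 0.3300i → escape time 2
(row=1, col=0): c = -0.3000 + -0.2767i → escape time 5
(row=1, col=1): c = 0.1333 + -0.2767i → escape time 5
(row=1, col=2): c = 0.5667 + -0.2767i → escape time 4
(row=1, col=3): c = 1.0000 + -0.2767i → escape time 2
(row=2, col=0): c = -0.3000 + -0.8833i → escape time 5
(row=2, col=1): c = 0.1333 + -0.8833i → escape time 5
(row=2, col=2): c = 0.5667 + -0.8833i → escape time 3
(row=2, col=3): c = 1.0000 + -0.8833i → escape time 2
(row=3, col=0): c = -0.3000 + -1.4900i → escape time 2
(row=3, col=1): c = 0.1333 + -1.4900i → escape time 2
(row=3, col=2): c = 0.5667 + -1.4900i → escape time 2
(row=3, col=3): c = 1.0000 + -1.4900i → escape time 2

Answer: 5542
5542
5532
2222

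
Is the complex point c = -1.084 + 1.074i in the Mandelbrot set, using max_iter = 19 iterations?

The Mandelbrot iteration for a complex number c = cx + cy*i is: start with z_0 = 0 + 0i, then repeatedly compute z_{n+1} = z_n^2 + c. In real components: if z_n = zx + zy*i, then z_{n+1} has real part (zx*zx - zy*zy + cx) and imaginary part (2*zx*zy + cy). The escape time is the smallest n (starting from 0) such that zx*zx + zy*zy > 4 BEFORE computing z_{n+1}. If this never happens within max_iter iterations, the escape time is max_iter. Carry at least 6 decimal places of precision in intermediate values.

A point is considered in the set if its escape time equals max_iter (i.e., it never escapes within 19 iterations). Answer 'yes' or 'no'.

z_0 = 0 + 0i, c = -1.0840 + 1.0740i
Iter 1: z = -1.0840 + 1.0740i, |z|^2 = 2.3285
Iter 2: z = -1.0624 + -1.2544i, |z|^2 = 2.7023
Iter 3: z = -1.5289 + 3.7395i, |z|^2 = 16.3210
Escaped at iteration 3

Answer: no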